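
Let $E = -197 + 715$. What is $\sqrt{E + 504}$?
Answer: $\sqrt{1022} \approx 31.969$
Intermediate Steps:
$E = 518$
$\sqrt{E + 504} = \sqrt{518 + 504} = \sqrt{1022}$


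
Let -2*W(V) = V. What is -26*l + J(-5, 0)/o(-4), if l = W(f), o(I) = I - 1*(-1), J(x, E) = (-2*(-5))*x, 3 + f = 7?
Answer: 206/3 ≈ 68.667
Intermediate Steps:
f = 4 (f = -3 + 7 = 4)
J(x, E) = 10*x
W(V) = -V/2
o(I) = 1 + I (o(I) = I + 1 = 1 + I)
l = -2 (l = -½*4 = -2)
-26*l + J(-5, 0)/o(-4) = -26*(-2) + (10*(-5))/(1 - 4) = 52 - 50/(-3) = 52 - 50*(-⅓) = 52 + 50/3 = 206/3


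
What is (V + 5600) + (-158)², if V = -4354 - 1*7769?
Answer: 18441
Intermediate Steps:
V = -12123 (V = -4354 - 7769 = -12123)
(V + 5600) + (-158)² = (-12123 + 5600) + (-158)² = -6523 + 24964 = 18441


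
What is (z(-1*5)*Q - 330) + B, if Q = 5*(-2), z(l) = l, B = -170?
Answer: -450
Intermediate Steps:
Q = -10
(z(-1*5)*Q - 330) + B = (-1*5*(-10) - 330) - 170 = (-5*(-10) - 330) - 170 = (50 - 330) - 170 = -280 - 170 = -450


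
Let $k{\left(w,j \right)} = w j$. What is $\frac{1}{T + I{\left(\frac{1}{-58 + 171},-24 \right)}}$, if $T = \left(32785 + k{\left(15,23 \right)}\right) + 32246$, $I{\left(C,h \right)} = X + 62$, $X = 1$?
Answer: $\frac{1}{65439} \approx 1.5281 \cdot 10^{-5}$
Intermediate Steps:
$k{\left(w,j \right)} = j w$
$I{\left(C,h \right)} = 63$ ($I{\left(C,h \right)} = 1 + 62 = 63$)
$T = 65376$ ($T = \left(32785 + 23 \cdot 15\right) + 32246 = \left(32785 + 345\right) + 32246 = 33130 + 32246 = 65376$)
$\frac{1}{T + I{\left(\frac{1}{-58 + 171},-24 \right)}} = \frac{1}{65376 + 63} = \frac{1}{65439}$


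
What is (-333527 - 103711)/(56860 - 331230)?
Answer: 218619/137185 ≈ 1.5936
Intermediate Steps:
(-333527 - 103711)/(56860 - 331230) = -437238/(-274370) = -437238*(-1/274370) = 218619/137185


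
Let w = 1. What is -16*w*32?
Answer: -512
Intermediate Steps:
-16*w*32 = -16*1*32 = -16*32 = -512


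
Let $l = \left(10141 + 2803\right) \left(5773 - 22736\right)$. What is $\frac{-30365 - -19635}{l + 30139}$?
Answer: $\frac{10730}{219538933} \approx 4.8875 \cdot 10^{-5}$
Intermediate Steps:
$l = -219569072$ ($l = 12944 \left(-16963\right) = -219569072$)
$\frac{-30365 - -19635}{l + 30139} = \frac{-30365 - -19635}{-219569072 + 30139} = \frac{-30365 + 19635}{-219538933} = \left(-10730\right) \left(- \frac{1}{219538933}\right) = \frac{10730}{219538933}$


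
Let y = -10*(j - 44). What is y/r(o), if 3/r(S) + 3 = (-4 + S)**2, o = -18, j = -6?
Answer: 240500/3 ≈ 80167.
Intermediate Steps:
r(S) = 3/(-3 + (-4 + S)**2)
y = 500 (y = -10*(-6 - 44) = -10*(-50) = 500)
y/r(o) = 500/((3/(-3 + (-4 - 18)**2))) = 500/((3/(-3 + (-22)**2))) = 500/((3/(-3 + 484))) = 500/((3/481)) = 500/((3*(1/481))) = 500/(3/481) = 500*(481/3) = 240500/3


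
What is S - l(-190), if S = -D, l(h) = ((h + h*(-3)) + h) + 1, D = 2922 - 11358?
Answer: 8245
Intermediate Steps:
D = -8436
l(h) = 1 - h (l(h) = ((h - 3*h) + h) + 1 = (-2*h + h) + 1 = -h + 1 = 1 - h)
S = 8436 (S = -1*(-8436) = 8436)
S - l(-190) = 8436 - (1 - 1*(-190)) = 8436 - (1 + 190) = 8436 - 1*191 = 8436 - 191 = 8245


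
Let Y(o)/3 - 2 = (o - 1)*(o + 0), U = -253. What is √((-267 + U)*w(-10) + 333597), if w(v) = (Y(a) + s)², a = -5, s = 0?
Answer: I*√4458723 ≈ 2111.6*I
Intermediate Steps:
Y(o) = 6 + 3*o*(-1 + o) (Y(o) = 6 + 3*((o - 1)*(o + 0)) = 6 + 3*((-1 + o)*o) = 6 + 3*(o*(-1 + o)) = 6 + 3*o*(-1 + o))
w(v) = 9216 (w(v) = ((6 - 3*(-5) + 3*(-5)²) + 0)² = ((6 + 15 + 3*25) + 0)² = ((6 + 15 + 75) + 0)² = (96 + 0)² = 96² = 9216)
√((-267 + U)*w(-10) + 333597) = √((-267 - 253)*9216 + 333597) = √(-520*9216 + 333597) = √(-4792320 + 333597) = √(-4458723) = I*√4458723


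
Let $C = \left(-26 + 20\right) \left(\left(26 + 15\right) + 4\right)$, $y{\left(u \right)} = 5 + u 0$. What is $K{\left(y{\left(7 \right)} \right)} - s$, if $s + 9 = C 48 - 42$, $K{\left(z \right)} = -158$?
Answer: $12853$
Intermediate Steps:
$y{\left(u \right)} = 5$ ($y{\left(u \right)} = 5 + 0 = 5$)
$C = -270$ ($C = - 6 \left(41 + 4\right) = \left(-6\right) 45 = -270$)
$s = -13011$ ($s = -9 - 13002 = -13011$)
$K{\left(y{\left(7 \right)} \right)} - s = -158 - -13011 = -158 + 13011 = 12853$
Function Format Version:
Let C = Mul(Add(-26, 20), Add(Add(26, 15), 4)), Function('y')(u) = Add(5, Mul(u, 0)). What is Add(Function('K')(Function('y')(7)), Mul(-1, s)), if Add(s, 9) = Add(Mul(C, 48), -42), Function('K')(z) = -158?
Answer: 12853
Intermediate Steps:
Function('y')(u) = 5 (Function('y')(u) = Add(5, 0) = 5)
C = -270 (C = Mul(-6, Add(41, 4)) = Mul(-6, 45) = -270)
s = -13011 (s = Add(-9, Add(Mul(-270, 48), -42)) = Add(-9, Add(-12960, -42)) = Add(-9, -13002) = -13011)
Add(Function('K')(Function('y')(7)), Mul(-1, s)) = Add(-158, Mul(-1, -13011)) = Add(-158, 13011) = 12853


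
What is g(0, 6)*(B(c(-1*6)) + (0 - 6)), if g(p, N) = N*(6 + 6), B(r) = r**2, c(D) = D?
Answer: 2160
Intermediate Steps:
g(p, N) = 12*N (g(p, N) = N*12 = 12*N)
g(0, 6)*(B(c(-1*6)) + (0 - 6)) = (12*6)*((-1*6)**2 + (0 - 6)) = 72*((-6)**2 - 6) = 72*(36 - 6) = 72*30 = 2160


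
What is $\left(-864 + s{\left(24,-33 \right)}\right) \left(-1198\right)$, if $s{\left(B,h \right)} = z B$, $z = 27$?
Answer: $258768$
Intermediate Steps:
$s{\left(B,h \right)} = 27 B$
$\left(-864 + s{\left(24,-33 \right)}\right) \left(-1198\right) = \left(-864 + 27 \cdot 24\right) \left(-1198\right) = \left(-864 + 648\right) \left(-1198\right) = \left(-216\right) \left(-1198\right) = 258768$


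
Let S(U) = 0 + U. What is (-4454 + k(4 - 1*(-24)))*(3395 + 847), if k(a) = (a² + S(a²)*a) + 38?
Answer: 77713440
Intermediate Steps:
S(U) = U
k(a) = 38 + a² + a³ (k(a) = (a² + a²*a) + 38 = (a² + a³) + 38 = 38 + a² + a³)
(-4454 + k(4 - 1*(-24)))*(3395 + 847) = (-4454 + (38 + (4 - 1*(-24))² + (4 - 1*(-24))³))*(3395 + 847) = (-4454 + (38 + (4 + 24)² + (4 + 24)³))*4242 = (-4454 + (38 + 28² + 28³))*4242 = (-4454 + (38 + 784 + 21952))*4242 = (-4454 + 22774)*4242 = 18320*4242 = 77713440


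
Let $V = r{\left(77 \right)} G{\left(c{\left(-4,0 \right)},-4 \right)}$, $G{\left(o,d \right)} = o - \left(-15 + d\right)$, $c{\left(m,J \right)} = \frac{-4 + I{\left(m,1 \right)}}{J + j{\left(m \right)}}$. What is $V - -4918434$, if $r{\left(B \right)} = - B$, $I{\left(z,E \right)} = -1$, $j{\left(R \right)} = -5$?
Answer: $4916894$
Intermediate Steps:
$c{\left(m,J \right)} = - \frac{5}{-5 + J}$ ($c{\left(m,J \right)} = \frac{-4 - 1}{J - 5} = - \frac{5}{-5 + J}$)
$G{\left(o,d \right)} = 15 + o - d$
$V = -1540$ ($V = \left(-1\right) 77 \left(15 - \frac{5}{-5 + 0} - -4\right) = - 77 \left(15 - \frac{5}{-5} + 4\right) = - 77 \left(15 - -1 + 4\right) = - 77 \left(15 + 1 + 4\right) = \left(-77\right) 20 = -1540$)
$V - -4918434 = -1540 - -4918434 = -1540 + 4918434 = 4916894$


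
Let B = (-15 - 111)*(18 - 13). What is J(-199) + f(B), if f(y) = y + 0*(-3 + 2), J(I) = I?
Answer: -829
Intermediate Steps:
B = -630 (B = -126*5 = -630)
f(y) = y (f(y) = y + 0*(-1) = y + 0 = y)
J(-199) + f(B) = -199 - 630 = -829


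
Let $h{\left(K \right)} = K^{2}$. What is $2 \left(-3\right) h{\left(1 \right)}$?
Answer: $-6$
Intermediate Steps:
$2 \left(-3\right) h{\left(1 \right)} = 2 \left(-3\right) 1^{2} = \left(-6\right) 1 = -6$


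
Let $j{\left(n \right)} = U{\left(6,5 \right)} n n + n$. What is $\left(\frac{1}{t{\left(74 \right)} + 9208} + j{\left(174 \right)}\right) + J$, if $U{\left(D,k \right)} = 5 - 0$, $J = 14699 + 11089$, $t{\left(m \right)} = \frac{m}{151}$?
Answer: $\frac{246590858995}{1390482} \approx 1.7734 \cdot 10^{5}$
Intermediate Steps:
$t{\left(m \right)} = \frac{m}{151}$ ($t{\left(m \right)} = m \frac{1}{151} = \frac{m}{151}$)
$J = 25788$
$U{\left(D,k \right)} = 5$ ($U{\left(D,k \right)} = 5 + 0 = 5$)
$j{\left(n \right)} = n + 5 n^{2}$ ($j{\left(n \right)} = 5 n n + n = 5 n^{2} + n = n + 5 n^{2}$)
$\left(\frac{1}{t{\left(74 \right)} + 9208} + j{\left(174 \right)}\right) + J = \left(\frac{1}{\frac{1}{151} \cdot 74 + 9208} + 174 \left(1 + 5 \cdot 174\right)\right) + 25788 = \left(\frac{1}{\frac{74}{151} + 9208} + 174 \left(1 + 870\right)\right) + 25788 = \left(\frac{1}{\frac{1390482}{151}} + 174 \cdot 871\right) + 25788 = \left(\frac{151}{1390482} + 151554\right) + 25788 = \frac{210733109179}{1390482} + 25788 = \frac{246590858995}{1390482}$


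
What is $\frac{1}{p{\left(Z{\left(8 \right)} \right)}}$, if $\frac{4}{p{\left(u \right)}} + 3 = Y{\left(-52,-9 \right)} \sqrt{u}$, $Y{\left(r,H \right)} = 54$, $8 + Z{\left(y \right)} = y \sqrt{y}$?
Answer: $- \frac{3}{4} + 27 \sqrt{-2 + 4 \sqrt{2}} \approx 50.882$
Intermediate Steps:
$Z{\left(y \right)} = -8 + y^{\frac{3}{2}}$ ($Z{\left(y \right)} = -8 + y \sqrt{y} = -8 + y^{\frac{3}{2}}$)
$p{\left(u \right)} = \frac{4}{-3 + 54 \sqrt{u}}$
$\frac{1}{p{\left(Z{\left(8 \right)} \right)}} = \frac{1}{\frac{4}{3} \frac{1}{-1 + 18 \sqrt{-8 + 8^{\frac{3}{2}}}}} = \frac{1}{\frac{4}{3} \frac{1}{-1 + 18 \sqrt{-8 + 16 \sqrt{2}}}} = - \frac{3}{4} + \frac{27 \sqrt{-8 + 16 \sqrt{2}}}{2}$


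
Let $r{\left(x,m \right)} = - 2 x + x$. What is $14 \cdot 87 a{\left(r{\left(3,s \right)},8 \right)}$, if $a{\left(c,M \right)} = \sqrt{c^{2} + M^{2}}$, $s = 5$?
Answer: $1218 \sqrt{73} \approx 10407.0$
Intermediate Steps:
$r{\left(x,m \right)} = - x$
$a{\left(c,M \right)} = \sqrt{M^{2} + c^{2}}$
$14 \cdot 87 a{\left(r{\left(3,s \right)},8 \right)} = 14 \cdot 87 \sqrt{8^{2} + \left(\left(-1\right) 3\right)^{2}} = 1218 \sqrt{64 + \left(-3\right)^{2}} = 1218 \sqrt{64 + 9} = 1218 \sqrt{73}$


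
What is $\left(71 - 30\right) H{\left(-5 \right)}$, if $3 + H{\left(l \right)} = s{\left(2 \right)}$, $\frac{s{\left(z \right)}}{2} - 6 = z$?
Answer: $533$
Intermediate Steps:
$s{\left(z \right)} = 12 + 2 z$
$H{\left(l \right)} = 13$ ($H{\left(l \right)} = -3 + \left(12 + 2 \cdot 2\right) = -3 + \left(12 + 4\right) = -3 + 16 = 13$)
$\left(71 - 30\right) H{\left(-5 \right)} = \left(71 - 30\right) 13 = 41 \cdot 13 = 533$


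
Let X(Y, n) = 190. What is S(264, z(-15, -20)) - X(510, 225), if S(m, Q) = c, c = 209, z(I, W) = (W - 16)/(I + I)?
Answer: 19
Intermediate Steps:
z(I, W) = (-16 + W)/(2*I) (z(I, W) = (-16 + W)/((2*I)) = (-16 + W)*(1/(2*I)) = (-16 + W)/(2*I))
S(m, Q) = 209
S(264, z(-15, -20)) - X(510, 225) = 209 - 1*190 = 209 - 190 = 19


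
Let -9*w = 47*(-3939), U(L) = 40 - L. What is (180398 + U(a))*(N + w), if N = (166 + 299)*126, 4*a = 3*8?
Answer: 14283057264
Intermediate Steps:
a = 6 (a = (3*8)/4 = (¼)*24 = 6)
N = 58590 (N = 465*126 = 58590)
w = 61711/3 (w = -47*(-3939)/9 = -⅑*(-185133) = 61711/3 ≈ 20570.)
(180398 + U(a))*(N + w) = (180398 + (40 - 1*6))*(58590 + 61711/3) = (180398 + (40 - 6))*(237481/3) = (180398 + 34)*(237481/3) = 180432*(237481/3) = 14283057264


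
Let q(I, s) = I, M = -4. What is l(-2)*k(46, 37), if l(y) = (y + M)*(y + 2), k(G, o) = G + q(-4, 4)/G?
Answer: 0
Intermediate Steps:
k(G, o) = G - 4/G
l(y) = (-4 + y)*(2 + y) (l(y) = (y - 4)*(y + 2) = (-4 + y)*(2 + y))
l(-2)*k(46, 37) = (-8 + (-2)² - 2*(-2))*(46 - 4/46) = (-8 + 4 + 4)*(46 - 4*1/46) = 0*(46 - 2/23) = 0*(1056/23) = 0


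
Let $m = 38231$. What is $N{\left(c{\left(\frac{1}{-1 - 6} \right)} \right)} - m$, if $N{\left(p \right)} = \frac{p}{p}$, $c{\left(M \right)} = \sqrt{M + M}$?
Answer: $-38230$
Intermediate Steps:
$c{\left(M \right)} = \sqrt{2} \sqrt{M}$ ($c{\left(M \right)} = \sqrt{2 M} = \sqrt{2} \sqrt{M}$)
$N{\left(p \right)} = 1$
$N{\left(c{\left(\frac{1}{-1 - 6} \right)} \right)} - m = 1 - 38231 = -38230$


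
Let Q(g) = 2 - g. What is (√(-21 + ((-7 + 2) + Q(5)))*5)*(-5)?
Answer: -25*I*√29 ≈ -134.63*I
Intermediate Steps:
(√(-21 + ((-7 + 2) + Q(5)))*5)*(-5) = (√(-21 + ((-7 + 2) + (2 - 1*5)))*5)*(-5) = (√(-21 + (-5 + (2 - 5)))*5)*(-5) = (√(-21 + (-5 - 3))*5)*(-5) = (√(-21 - 8)*5)*(-5) = (√(-29)*5)*(-5) = ((I*√29)*5)*(-5) = (5*I*√29)*(-5) = -25*I*√29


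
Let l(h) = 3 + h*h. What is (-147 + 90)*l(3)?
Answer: -684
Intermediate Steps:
l(h) = 3 + h²
(-147 + 90)*l(3) = (-147 + 90)*(3 + 3²) = -57*(3 + 9) = -57*12 = -684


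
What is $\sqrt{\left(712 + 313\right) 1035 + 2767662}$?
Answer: $3 \sqrt{425393} \approx 1956.7$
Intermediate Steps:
$\sqrt{\left(712 + 313\right) 1035 + 2767662} = \sqrt{1025 \cdot 1035 + 2767662} = \sqrt{1060875 + 2767662} = \sqrt{3828537} = 3 \sqrt{425393}$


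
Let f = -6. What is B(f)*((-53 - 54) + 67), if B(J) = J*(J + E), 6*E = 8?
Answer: -1120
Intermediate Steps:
E = 4/3 (E = (⅙)*8 = 4/3 ≈ 1.3333)
B(J) = J*(4/3 + J) (B(J) = J*(J + 4/3) = J*(4/3 + J))
B(f)*((-53 - 54) + 67) = ((⅓)*(-6)*(4 + 3*(-6)))*((-53 - 54) + 67) = ((⅓)*(-6)*(4 - 18))*(-107 + 67) = ((⅓)*(-6)*(-14))*(-40) = 28*(-40) = -1120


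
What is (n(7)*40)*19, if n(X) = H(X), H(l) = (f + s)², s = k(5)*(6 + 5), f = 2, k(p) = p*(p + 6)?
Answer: 280021240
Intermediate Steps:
k(p) = p*(6 + p)
s = 605 (s = (5*(6 + 5))*(6 + 5) = (5*11)*11 = 55*11 = 605)
H(l) = 368449 (H(l) = (2 + 605)² = 607² = 368449)
n(X) = 368449
(n(7)*40)*19 = (368449*40)*19 = 14737960*19 = 280021240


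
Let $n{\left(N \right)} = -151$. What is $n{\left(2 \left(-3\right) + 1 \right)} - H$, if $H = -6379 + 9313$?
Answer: $-3085$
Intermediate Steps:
$H = 2934$
$n{\left(2 \left(-3\right) + 1 \right)} - H = -151 - 2934 = -3085$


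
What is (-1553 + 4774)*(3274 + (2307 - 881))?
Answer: 15138700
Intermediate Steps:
(-1553 + 4774)*(3274 + (2307 - 881)) = 3221*(3274 + 1426) = 3221*4700 = 15138700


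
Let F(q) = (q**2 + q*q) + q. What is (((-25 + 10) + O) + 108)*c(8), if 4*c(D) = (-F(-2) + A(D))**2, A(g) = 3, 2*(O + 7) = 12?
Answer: 207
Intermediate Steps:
O = -1 (O = -7 + (1/2)*12 = -7 + 6 = -1)
F(q) = q + 2*q**2 (F(q) = (q**2 + q**2) + q = 2*q**2 + q = q + 2*q**2)
c(D) = 9/4 (c(D) = (-(-2)*(1 + 2*(-2)) + 3)**2/4 = (-(-2)*(1 - 4) + 3)**2/4 = (-(-2)*(-3) + 3)**2/4 = (-1*6 + 3)**2/4 = (-6 + 3)**2/4 = (1/4)*(-3)**2 = (1/4)*9 = 9/4)
(((-25 + 10) + O) + 108)*c(8) = (((-25 + 10) - 1) + 108)*(9/4) = ((-15 - 1) + 108)*(9/4) = (-16 + 108)*(9/4) = 92*(9/4) = 207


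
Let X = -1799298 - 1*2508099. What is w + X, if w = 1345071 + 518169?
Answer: -2444157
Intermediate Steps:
X = -4307397 (X = -1799298 - 2508099 = -4307397)
w = 1863240
w + X = 1863240 - 4307397 = -2444157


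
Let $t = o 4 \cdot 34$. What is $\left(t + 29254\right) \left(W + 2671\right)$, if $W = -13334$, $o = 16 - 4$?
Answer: $-329337418$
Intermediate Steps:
$o = 12$ ($o = 16 - 4 = 12$)
$t = 1632$ ($t = 12 \cdot 4 \cdot 34 = 48 \cdot 34 = 1632$)
$\left(t + 29254\right) \left(W + 2671\right) = \left(1632 + 29254\right) \left(-13334 + 2671\right) = 30886 \left(-10663\right) = -329337418$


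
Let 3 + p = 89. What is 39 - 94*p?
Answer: -8045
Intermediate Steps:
p = 86 (p = -3 + 89 = 86)
39 - 94*p = 39 - 94*86 = 39 - 8084 = -8045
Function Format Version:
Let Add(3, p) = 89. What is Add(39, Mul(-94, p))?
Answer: -8045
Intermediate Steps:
p = 86 (p = Add(-3, 89) = 86)
Add(39, Mul(-94, p)) = Add(39, Mul(-94, 86)) = Add(39, -8084) = -8045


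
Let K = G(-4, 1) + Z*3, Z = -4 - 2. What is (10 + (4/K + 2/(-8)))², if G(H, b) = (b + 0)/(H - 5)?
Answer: 38601369/425104 ≈ 90.805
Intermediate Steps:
G(H, b) = b/(-5 + H)
Z = -6
K = -163/9 (K = 1/(-5 - 4) - 6*3 = 1/(-9) - 18 = 1*(-⅑) - 18 = -⅑ - 18 = -163/9 ≈ -18.111)
(10 + (4/K + 2/(-8)))² = (10 + (4/(-163/9) + 2/(-8)))² = (10 + (4*(-9/163) + 2*(-⅛)))² = (10 + (-36/163 - ¼))² = (10 - 307/652)² = (6213/652)² = 38601369/425104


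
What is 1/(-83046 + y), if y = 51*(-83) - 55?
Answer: -1/87334 ≈ -1.1450e-5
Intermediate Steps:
y = -4288 (y = -4233 - 55 = -4288)
1/(-83046 + y) = 1/(-83046 - 4288) = 1/(-87334) = -1/87334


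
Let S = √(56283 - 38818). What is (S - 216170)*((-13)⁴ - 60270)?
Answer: 6854534530 - 31709*√17465 ≈ 6.8503e+9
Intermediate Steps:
S = √17465 ≈ 132.16
(S - 216170)*((-13)⁴ - 60270) = (√17465 - 216170)*((-13)⁴ - 60270) = (-216170 + √17465)*(28561 - 60270) = (-216170 + √17465)*(-31709) = 6854534530 - 31709*√17465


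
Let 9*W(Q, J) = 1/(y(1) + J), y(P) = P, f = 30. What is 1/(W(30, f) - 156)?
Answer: -279/43523 ≈ -0.0064104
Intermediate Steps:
W(Q, J) = 1/(9*(1 + J))
1/(W(30, f) - 156) = 1/(1/(9*(1 + 30)) - 156) = 1/((⅑)/31 - 156) = 1/((⅑)*(1/31) - 156) = 1/(1/279 - 156) = 1/(-43523/279) = -279/43523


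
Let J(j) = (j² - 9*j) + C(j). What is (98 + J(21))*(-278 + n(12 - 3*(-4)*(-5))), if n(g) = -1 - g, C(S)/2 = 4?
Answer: -82698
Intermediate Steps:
C(S) = 8 (C(S) = 2*4 = 8)
J(j) = 8 + j² - 9*j (J(j) = (j² - 9*j) + 8 = 8 + j² - 9*j)
(98 + J(21))*(-278 + n(12 - 3*(-4)*(-5))) = (98 + (8 + 21² - 9*21))*(-278 + (-1 - (12 - 3*(-4)*(-5)))) = (98 + (8 + 441 - 189))*(-278 + (-1 - (12 + 12*(-5)))) = (98 + 260)*(-278 + (-1 - (12 - 60))) = 358*(-278 + (-1 - 1*(-48))) = 358*(-278 + (-1 + 48)) = 358*(-278 + 47) = 358*(-231) = -82698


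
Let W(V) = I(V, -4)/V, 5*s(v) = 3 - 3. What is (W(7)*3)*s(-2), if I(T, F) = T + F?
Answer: 0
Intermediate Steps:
s(v) = 0 (s(v) = (3 - 3)/5 = (⅕)*0 = 0)
I(T, F) = F + T
W(V) = (-4 + V)/V
(W(7)*3)*s(-2) = (((-4 + 7)/7)*3)*0 = (((⅐)*3)*3)*0 = ((3/7)*3)*0 = (9/7)*0 = 0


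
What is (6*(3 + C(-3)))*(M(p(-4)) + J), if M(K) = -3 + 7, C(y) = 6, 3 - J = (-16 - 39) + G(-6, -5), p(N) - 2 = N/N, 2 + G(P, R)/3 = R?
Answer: 4482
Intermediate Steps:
G(P, R) = -6 + 3*R
p(N) = 3 (p(N) = 2 + N/N = 2 + 1 = 3)
J = 79 (J = 3 - ((-16 - 39) + (-6 + 3*(-5))) = 3 - (-55 + (-6 - 15)) = 3 - (-55 - 21) = 3 - 1*(-76) = 3 + 76 = 79)
M(K) = 4
(6*(3 + C(-3)))*(M(p(-4)) + J) = (6*(3 + 6))*(4 + 79) = (6*9)*83 = 54*83 = 4482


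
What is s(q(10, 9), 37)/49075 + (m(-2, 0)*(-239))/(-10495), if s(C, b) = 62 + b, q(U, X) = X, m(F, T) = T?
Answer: 99/49075 ≈ 0.0020173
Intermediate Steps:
s(q(10, 9), 37)/49075 + (m(-2, 0)*(-239))/(-10495) = (62 + 37)/49075 + (0*(-239))/(-10495) = 99*(1/49075) + 0*(-1/10495) = 99/49075 + 0 = 99/49075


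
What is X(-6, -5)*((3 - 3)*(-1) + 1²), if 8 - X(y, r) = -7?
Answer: 15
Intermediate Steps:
X(y, r) = 15 (X(y, r) = 8 - 1*(-7) = 8 + 7 = 15)
X(-6, -5)*((3 - 3)*(-1) + 1²) = 15*((3 - 3)*(-1) + 1²) = 15*(0*(-1) + 1) = 15*(0 + 1) = 15*1 = 15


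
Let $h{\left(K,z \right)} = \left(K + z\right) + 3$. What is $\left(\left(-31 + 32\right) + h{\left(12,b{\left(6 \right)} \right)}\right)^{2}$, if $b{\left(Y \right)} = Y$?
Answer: $484$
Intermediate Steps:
$h{\left(K,z \right)} = 3 + K + z$
$\left(\left(-31 + 32\right) + h{\left(12,b{\left(6 \right)} \right)}\right)^{2} = \left(\left(-31 + 32\right) + \left(3 + 12 + 6\right)\right)^{2} = \left(1 + 21\right)^{2} = 22^{2} = 484$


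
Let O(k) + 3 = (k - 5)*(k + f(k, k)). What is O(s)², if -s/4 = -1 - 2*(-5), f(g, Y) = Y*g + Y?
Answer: 2518734969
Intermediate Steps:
f(g, Y) = Y + Y*g
s = -36 (s = -4*(-1 - 2*(-5)) = -4*(-1 - 1*(-10)) = -4*(-1 + 10) = -4*9 = -36)
O(k) = -3 + (-5 + k)*(k + k*(1 + k)) (O(k) = -3 + (k - 5)*(k + k*(1 + k)) = -3 + (-5 + k)*(k + k*(1 + k)))
O(s)² = (-3 + (-36)³ - 10*(-36) - 3*(-36)²)² = (-3 - 46656 + 360 - 3*1296)² = (-3 - 46656 + 360 - 3888)² = (-50187)² = 2518734969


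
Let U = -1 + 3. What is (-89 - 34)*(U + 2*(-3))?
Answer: 492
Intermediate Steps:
U = 2
(-89 - 34)*(U + 2*(-3)) = (-89 - 34)*(2 + 2*(-3)) = -123*(2 - 6) = -123*(-4) = 492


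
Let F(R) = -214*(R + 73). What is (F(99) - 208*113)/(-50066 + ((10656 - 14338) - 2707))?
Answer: 8616/8065 ≈ 1.0683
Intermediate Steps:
F(R) = -15622 - 214*R (F(R) = -214*(73 + R) = -15622 - 214*R)
(F(99) - 208*113)/(-50066 + ((10656 - 14338) - 2707)) = ((-15622 - 214*99) - 208*113)/(-50066 + ((10656 - 14338) - 2707)) = ((-15622 - 21186) - 23504)/(-50066 + (-3682 - 2707)) = (-36808 - 23504)/(-50066 - 6389) = -60312/(-56455) = -60312*(-1/56455) = 8616/8065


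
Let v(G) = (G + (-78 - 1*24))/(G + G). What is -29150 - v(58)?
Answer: -845339/29 ≈ -29150.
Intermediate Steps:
v(G) = (-102 + G)/(2*G) (v(G) = (G + (-78 - 24))/((2*G)) = (G - 102)*(1/(2*G)) = (-102 + G)*(1/(2*G)) = (-102 + G)/(2*G))
-29150 - v(58) = -29150 - (-102 + 58)/(2*58) = -29150 - (-44)/(2*58) = -29150 - 1*(-11/29) = -29150 + 11/29 = -845339/29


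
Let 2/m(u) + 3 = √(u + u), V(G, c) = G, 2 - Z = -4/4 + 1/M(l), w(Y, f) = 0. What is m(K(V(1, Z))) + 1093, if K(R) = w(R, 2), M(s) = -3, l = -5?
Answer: 3277/3 ≈ 1092.3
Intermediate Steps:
Z = 10/3 (Z = 2 - (-4/4 + 1/(-3)) = 2 - (-4*¼ + 1*(-⅓)) = 2 - (-1 - ⅓) = 2 - 1*(-4/3) = 2 + 4/3 = 10/3 ≈ 3.3333)
K(R) = 0
m(u) = 2/(-3 + √2*√u) (m(u) = 2/(-3 + √(u + u)) = 2/(-3 + √(2*u)) = 2/(-3 + √2*√u))
m(K(V(1, Z))) + 1093 = 2/(-3 + √2*√0) + 1093 = 2/(-3 + √2*0) + 1093 = 2/(-3 + 0) + 1093 = 2/(-3) + 1093 = 2*(-⅓) + 1093 = -⅔ + 1093 = 3277/3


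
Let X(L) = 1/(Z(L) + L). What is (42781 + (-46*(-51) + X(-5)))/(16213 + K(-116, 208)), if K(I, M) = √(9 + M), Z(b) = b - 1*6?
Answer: 125874071/45223424 - 240677*√217/1401926144 ≈ 2.7809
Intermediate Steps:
Z(b) = -6 + b (Z(b) = b - 6 = -6 + b)
X(L) = 1/(-6 + 2*L) (X(L) = 1/((-6 + L) + L) = 1/(-6 + 2*L))
(42781 + (-46*(-51) + X(-5)))/(16213 + K(-116, 208)) = (42781 + (-46*(-51) + 1/(2*(-3 - 5))))/(16213 + √(9 + 208)) = (42781 + (2346 + (½)/(-8)))/(16213 + √217) = (42781 + (2346 + (½)*(-⅛)))/(16213 + √217) = (42781 + (2346 - 1/16))/(16213 + √217) = (42781 + 37535/16)/(16213 + √217) = 722031/(16*(16213 + √217))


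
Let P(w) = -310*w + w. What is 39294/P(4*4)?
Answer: -6549/824 ≈ -7.9478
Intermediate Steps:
P(w) = -309*w
39294/P(4*4) = 39294/((-1236*4)) = 39294/((-309*16)) = 39294/(-4944) = 39294*(-1/4944) = -6549/824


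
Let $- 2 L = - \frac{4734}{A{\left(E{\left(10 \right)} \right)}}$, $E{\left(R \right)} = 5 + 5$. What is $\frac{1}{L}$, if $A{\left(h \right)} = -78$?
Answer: $- \frac{26}{789} \approx -0.032953$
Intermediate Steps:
$E{\left(R \right)} = 10$
$L = - \frac{789}{26}$ ($L = - \frac{\left(-4734\right) \frac{1}{-78}}{2} = - \frac{\left(-4734\right) \left(- \frac{1}{78}\right)}{2} = \left(- \frac{1}{2}\right) \frac{789}{13} = - \frac{789}{26} \approx -30.346$)
$\frac{1}{L} = \frac{1}{- \frac{789}{26}} = - \frac{26}{789}$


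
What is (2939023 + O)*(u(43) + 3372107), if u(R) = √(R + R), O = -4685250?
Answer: -5888464290289 - 1746227*√86 ≈ -5.8885e+12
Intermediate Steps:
u(R) = √2*√R (u(R) = √(2*R) = √2*√R)
(2939023 + O)*(u(43) + 3372107) = (2939023 - 4685250)*(√2*√43 + 3372107) = -1746227*(√86 + 3372107) = -1746227*(3372107 + √86) = -5888464290289 - 1746227*√86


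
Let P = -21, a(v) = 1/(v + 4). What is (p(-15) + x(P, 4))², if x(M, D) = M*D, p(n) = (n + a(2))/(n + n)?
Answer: 225930961/32400 ≈ 6973.2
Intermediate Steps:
a(v) = 1/(4 + v)
p(n) = (⅙ + n)/(2*n) (p(n) = (n + 1/(4 + 2))/(n + n) = (n + 1/6)/((2*n)) = (n + ⅙)*(1/(2*n)) = (⅙ + n)*(1/(2*n)) = (⅙ + n)/(2*n))
x(M, D) = D*M
(p(-15) + x(P, 4))² = ((1/12)*(1 + 6*(-15))/(-15) + 4*(-21))² = ((1/12)*(-1/15)*(1 - 90) - 84)² = ((1/12)*(-1/15)*(-89) - 84)² = (89/180 - 84)² = (-15031/180)² = 225930961/32400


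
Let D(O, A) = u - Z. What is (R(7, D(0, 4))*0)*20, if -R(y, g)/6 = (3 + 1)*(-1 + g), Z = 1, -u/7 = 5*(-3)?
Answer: 0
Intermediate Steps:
u = 105 (u = -35*(-3) = -7*(-15) = 105)
D(O, A) = 104 (D(O, A) = 105 - 1*1 = 105 - 1 = 104)
R(y, g) = 24 - 24*g (R(y, g) = -6*(3 + 1)*(-1 + g) = -24*(-1 + g) = -6*(-4 + 4*g) = 24 - 24*g)
(R(7, D(0, 4))*0)*20 = ((24 - 24*104)*0)*20 = ((24 - 2496)*0)*20 = -2472*0*20 = 0*20 = 0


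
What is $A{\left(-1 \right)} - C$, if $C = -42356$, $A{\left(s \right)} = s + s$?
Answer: $42354$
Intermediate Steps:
$A{\left(s \right)} = 2 s$
$A{\left(-1 \right)} - C = 2 \left(-1\right) - -42356 = -2 + 42356 = 42354$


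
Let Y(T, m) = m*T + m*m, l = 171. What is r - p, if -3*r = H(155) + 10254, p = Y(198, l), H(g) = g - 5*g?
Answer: -198931/3 ≈ -66310.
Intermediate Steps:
H(g) = -4*g
Y(T, m) = m**2 + T*m (Y(T, m) = T*m + m**2 = m**2 + T*m)
p = 63099 (p = 171*(198 + 171) = 171*369 = 63099)
r = -9634/3 (r = -(-4*155 + 10254)/3 = -(-620 + 10254)/3 = -1/3*9634 = -9634/3 ≈ -3211.3)
r - p = -9634/3 - 1*63099 = -9634/3 - 63099 = -198931/3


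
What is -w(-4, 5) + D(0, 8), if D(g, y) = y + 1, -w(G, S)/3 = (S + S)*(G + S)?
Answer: 39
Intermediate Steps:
w(G, S) = -6*S*(G + S) (w(G, S) = -3*(S + S)*(G + S) = -3*2*S*(G + S) = -6*S*(G + S))
D(g, y) = 1 + y
-w(-4, 5) + D(0, 8) = -(-6)*5*(-4 + 5) + (1 + 8) = -(-6)*5 + 9 = -1*(-30) + 9 = 30 + 9 = 39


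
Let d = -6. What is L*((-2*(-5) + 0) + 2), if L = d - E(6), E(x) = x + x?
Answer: -216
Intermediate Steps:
E(x) = 2*x
L = -18 (L = -6 - 2*6 = -6 - 1*12 = -6 - 12 = -18)
L*((-2*(-5) + 0) + 2) = -18*((-2*(-5) + 0) + 2) = -18*((10 + 0) + 2) = -18*(10 + 2) = -18*12 = -216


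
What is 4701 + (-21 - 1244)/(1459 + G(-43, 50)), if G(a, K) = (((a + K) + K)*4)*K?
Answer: 5495354/1169 ≈ 4700.9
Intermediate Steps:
G(a, K) = K*(4*a + 8*K) (G(a, K) = (((K + a) + K)*4)*K = ((a + 2*K)*4)*K = (4*a + 8*K)*K = K*(4*a + 8*K))
4701 + (-21 - 1244)/(1459 + G(-43, 50)) = 4701 + (-21 - 1244)/(1459 + 4*50*(-43 + 2*50)) = 4701 - 1265/(1459 + 4*50*(-43 + 100)) = 4701 - 1265/(1459 + 4*50*57) = 4701 - 1265/(1459 + 11400) = 4701 - 1265/12859 = 4701 - 1265*1/12859 = 4701 - 115/1169 = 5495354/1169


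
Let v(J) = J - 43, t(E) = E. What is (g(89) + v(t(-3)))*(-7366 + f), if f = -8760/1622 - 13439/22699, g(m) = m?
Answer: -5835538471989/18408889 ≈ -3.1700e+5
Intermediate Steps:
f = -110320649/18408889 (f = -8760*1/1622 - 13439*1/22699 = -4380/811 - 13439/22699 = -110320649/18408889 ≈ -5.9928)
v(J) = -43 + J
(g(89) + v(t(-3)))*(-7366 + f) = (89 + (-43 - 3))*(-7366 - 110320649/18408889) = (89 - 46)*(-135710197023/18408889) = 43*(-135710197023/18408889) = -5835538471989/18408889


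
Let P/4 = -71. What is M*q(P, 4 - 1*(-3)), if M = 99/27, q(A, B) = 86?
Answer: 946/3 ≈ 315.33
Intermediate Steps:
P = -284 (P = 4*(-71) = -284)
M = 11/3 (M = 99*(1/27) = 11/3 ≈ 3.6667)
M*q(P, 4 - 1*(-3)) = (11/3)*86 = 946/3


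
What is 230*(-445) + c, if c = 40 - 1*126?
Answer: -102436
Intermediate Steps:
c = -86 (c = 40 - 126 = -86)
230*(-445) + c = 230*(-445) - 86 = -102350 - 86 = -102436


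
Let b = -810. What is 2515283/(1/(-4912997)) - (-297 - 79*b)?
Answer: -12357577896844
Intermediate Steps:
2515283/(1/(-4912997)) - (-297 - 79*b) = 2515283/(1/(-4912997)) - (-297 - 79*(-810)) = 2515283/(-1/4912997) - (-297 + 63990) = 2515283*(-4912997) - 1*63693 = -12357577833151 - 63693 = -12357577896844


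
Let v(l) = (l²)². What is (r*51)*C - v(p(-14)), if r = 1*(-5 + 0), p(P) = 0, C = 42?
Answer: -10710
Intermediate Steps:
v(l) = l⁴
r = -5 (r = 1*(-5) = -5)
(r*51)*C - v(p(-14)) = -5*51*42 - 1*0⁴ = -255*42 - 1*0 = -10710 + 0 = -10710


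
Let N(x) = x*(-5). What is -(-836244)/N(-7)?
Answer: 836244/35 ≈ 23893.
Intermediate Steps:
N(x) = -5*x
-(-836244)/N(-7) = -(-836244)/((-5*(-7))) = -(-836244)/35 = -324*(-2581/35) = 836244/35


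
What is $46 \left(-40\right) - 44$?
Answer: $-1884$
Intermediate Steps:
$46 \left(-40\right) - 44 = -1840 - 44 = -1884$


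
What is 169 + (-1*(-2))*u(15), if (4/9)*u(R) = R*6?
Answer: 574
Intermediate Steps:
u(R) = 27*R/2 (u(R) = 9*(R*6)/4 = 9*(6*R)/4 = 27*R/2)
169 + (-1*(-2))*u(15) = 169 + (-1*(-2))*((27/2)*15) = 169 + 2*(405/2) = 169 + 405 = 574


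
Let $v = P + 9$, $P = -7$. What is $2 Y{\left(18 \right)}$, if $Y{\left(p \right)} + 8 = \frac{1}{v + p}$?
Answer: $- \frac{159}{10} \approx -15.9$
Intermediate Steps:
$v = 2$ ($v = -7 + 9 = 2$)
$Y{\left(p \right)} = -8 + \frac{1}{2 + p}$
$2 Y{\left(18 \right)} = 2 \frac{-15 - 144}{2 + 18} = 2 \frac{-15 - 144}{20} = 2 \cdot \frac{1}{20} \left(-159\right) = 2 \left(- \frac{159}{20}\right) = - \frac{159}{10}$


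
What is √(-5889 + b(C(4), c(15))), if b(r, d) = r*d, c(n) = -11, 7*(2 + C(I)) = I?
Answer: I*√287791/7 ≈ 76.637*I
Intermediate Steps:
C(I) = -2 + I/7
b(r, d) = d*r
√(-5889 + b(C(4), c(15))) = √(-5889 - 11*(-2 + (⅐)*4)) = √(-5889 - 11*(-2 + 4/7)) = √(-5889 - 11*(-10/7)) = √(-5889 + 110/7) = √(-41113/7) = I*√287791/7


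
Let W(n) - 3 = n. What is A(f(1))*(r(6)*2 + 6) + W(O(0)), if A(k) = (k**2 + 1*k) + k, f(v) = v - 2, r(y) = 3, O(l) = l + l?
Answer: -9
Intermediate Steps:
O(l) = 2*l
W(n) = 3 + n
f(v) = -2 + v
A(k) = k**2 + 2*k (A(k) = (k**2 + k) + k = (k + k**2) + k = k**2 + 2*k)
A(f(1))*(r(6)*2 + 6) + W(O(0)) = ((-2 + 1)*(2 + (-2 + 1)))*(3*2 + 6) + (3 + 2*0) = (-(2 - 1))*(6 + 6) + (3 + 0) = -1*1*12 + 3 = -1*12 + 3 = -12 + 3 = -9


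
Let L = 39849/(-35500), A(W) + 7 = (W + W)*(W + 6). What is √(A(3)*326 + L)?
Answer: √193081358605/3550 ≈ 123.78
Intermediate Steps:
A(W) = -7 + 2*W*(6 + W) (A(W) = -7 + (W + W)*(W + 6) = -7 + (2*W)*(6 + W) = -7 + 2*W*(6 + W))
L = -39849/35500 (L = 39849*(-1/35500) = -39849/35500 ≈ -1.1225)
√(A(3)*326 + L) = √((-7 + 2*3² + 12*3)*326 - 39849/35500) = √((-7 + 2*9 + 36)*326 - 39849/35500) = √((-7 + 18 + 36)*326 - 39849/35500) = √(47*326 - 39849/35500) = √(15322 - 39849/35500) = √(543891151/35500) = √193081358605/3550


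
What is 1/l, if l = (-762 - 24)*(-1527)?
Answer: 1/1200222 ≈ 8.3318e-7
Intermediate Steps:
l = 1200222 (l = -786*(-1527) = 1200222)
1/l = 1/1200222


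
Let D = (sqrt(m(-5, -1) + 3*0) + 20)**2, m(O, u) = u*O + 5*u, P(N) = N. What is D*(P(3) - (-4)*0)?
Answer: 1200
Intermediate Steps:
m(O, u) = 5*u + O*u (m(O, u) = O*u + 5*u = 5*u + O*u)
D = 400 (D = (sqrt(-(5 - 5) + 3*0) + 20)**2 = (sqrt(-1*0 + 0) + 20)**2 = (sqrt(0 + 0) + 20)**2 = (sqrt(0) + 20)**2 = (0 + 20)**2 = 20**2 = 400)
D*(P(3) - (-4)*0) = 400*(3 - (-4)*0) = 400*(3 - 1*0) = 400*(3 + 0) = 400*3 = 1200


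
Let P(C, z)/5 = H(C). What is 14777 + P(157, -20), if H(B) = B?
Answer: 15562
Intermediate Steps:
P(C, z) = 5*C
14777 + P(157, -20) = 14777 + 5*157 = 14777 + 785 = 15562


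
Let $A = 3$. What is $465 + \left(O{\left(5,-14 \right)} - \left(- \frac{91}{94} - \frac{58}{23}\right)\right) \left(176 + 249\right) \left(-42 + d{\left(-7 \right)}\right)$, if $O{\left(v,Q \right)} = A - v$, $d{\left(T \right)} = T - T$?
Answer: $- \frac{28244760}{1081} \approx -26128.0$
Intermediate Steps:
$d{\left(T \right)} = 0$
$O{\left(v,Q \right)} = 3 - v$
$465 + \left(O{\left(5,-14 \right)} - \left(- \frac{91}{94} - \frac{58}{23}\right)\right) \left(176 + 249\right) \left(-42 + d{\left(-7 \right)}\right) = 465 + \left(\left(3 - 5\right) - \left(- \frac{91}{94} - \frac{58}{23}\right)\right) \left(176 + 249\right) \left(-42 + 0\right) = 465 + \left(\left(3 - 5\right) - - \frac{7545}{2162}\right) 425 \left(-42\right) = 465 + \left(-2 + \left(\frac{58}{23} + \frac{91}{94}\right)\right) 425 \left(-42\right) = 465 + \left(-2 + \frac{7545}{2162}\right) 425 \left(-42\right) = 465 + \frac{3221}{2162} \cdot 425 \left(-42\right) = 465 + \frac{1368925}{2162} \left(-42\right) = 465 - \frac{28747425}{1081} = - \frac{28244760}{1081}$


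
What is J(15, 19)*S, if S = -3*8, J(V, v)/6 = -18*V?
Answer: 38880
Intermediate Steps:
J(V, v) = -108*V (J(V, v) = 6*(-18*V) = -108*V)
S = -24
J(15, 19)*S = -108*15*(-24) = -1620*(-24) = 38880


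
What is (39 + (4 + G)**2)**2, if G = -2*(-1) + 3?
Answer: 14400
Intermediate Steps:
G = 5 (G = 2 + 3 = 5)
(39 + (4 + G)**2)**2 = (39 + (4 + 5)**2)**2 = (39 + 9**2)**2 = (39 + 81)**2 = 120**2 = 14400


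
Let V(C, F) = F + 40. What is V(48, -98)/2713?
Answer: -58/2713 ≈ -0.021379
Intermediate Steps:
V(C, F) = 40 + F
V(48, -98)/2713 = (40 - 98)/2713 = -58*1/2713 = -58/2713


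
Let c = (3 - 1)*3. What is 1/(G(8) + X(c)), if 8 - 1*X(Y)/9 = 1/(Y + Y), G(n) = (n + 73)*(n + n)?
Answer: 4/5469 ≈ 0.00073140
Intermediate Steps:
G(n) = 2*n*(73 + n) (G(n) = (73 + n)*(2*n) = 2*n*(73 + n))
c = 6 (c = 2*3 = 6)
X(Y) = 72 - 9/(2*Y) (X(Y) = 72 - 9/(Y + Y) = 72 - 9*1/(2*Y) = 72 - 9/(2*Y))
1/(G(8) + X(c)) = 1/(2*8*(73 + 8) + (72 - 9/2/6)) = 1/(2*8*81 + (72 - 9/2*⅙)) = 1/(1296 + (72 - ¾)) = 1/(1296 + 285/4) = 1/(5469/4) = 4/5469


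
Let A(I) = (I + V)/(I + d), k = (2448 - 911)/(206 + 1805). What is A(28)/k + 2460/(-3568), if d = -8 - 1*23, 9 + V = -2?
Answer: -33330569/4113012 ≈ -8.1037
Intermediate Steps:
V = -11 (V = -9 - 2 = -11)
d = -31 (d = -8 - 23 = -31)
k = 1537/2011 ≈ 0.76430
A(I) = (-11 + I)/(-31 + I) (A(I) = (I - 11)/(I - 31) = (-11 + I)/(-31 + I))
A(28)/k + 2460/(-3568) = ((-11 + 28)/(-31 + 28))/(1537/2011) + 2460/(-3568) = (17/(-3))*(2011/1537) + 2460*(-1/3568) = -1/3*17*(2011/1537) - 615/892 = -17/3*2011/1537 - 615/892 = -34187/4611 - 615/892 = -33330569/4113012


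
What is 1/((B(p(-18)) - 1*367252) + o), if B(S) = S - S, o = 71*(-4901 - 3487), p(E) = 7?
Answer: -1/962800 ≈ -1.0386e-6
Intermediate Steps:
o = -595548 (o = 71*(-8388) = -595548)
B(S) = 0
1/((B(p(-18)) - 1*367252) + o) = 1/((0 - 1*367252) - 595548) = 1/((0 - 367252) - 595548) = 1/(-367252 - 595548) = 1/(-962800) = -1/962800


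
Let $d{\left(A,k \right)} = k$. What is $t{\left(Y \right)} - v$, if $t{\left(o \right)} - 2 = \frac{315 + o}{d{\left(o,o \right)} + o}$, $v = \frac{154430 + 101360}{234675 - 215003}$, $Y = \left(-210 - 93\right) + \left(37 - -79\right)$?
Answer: $- \frac{20867205}{1839332} \approx -11.345$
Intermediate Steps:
$Y = -187$ ($Y = -303 + \left(37 + 79\right) = -303 + 116 = -187$)
$v = \frac{127895}{9836}$ ($v = \frac{255790}{19672} = 255790 \cdot \frac{1}{19672} = \frac{127895}{9836} \approx 13.003$)
$t{\left(o \right)} = 2 + \frac{315 + o}{2 o}$ ($t{\left(o \right)} = 2 + \frac{315 + o}{o + o} = 2 + \frac{315 + o}{2 o}$)
$t{\left(Y \right)} - v = \frac{5 \left(63 - 187\right)}{2 \left(-187\right)} - \frac{127895}{9836} = \frac{5}{2} \left(- \frac{1}{187}\right) \left(-124\right) - \frac{127895}{9836} = \frac{310}{187} - \frac{127895}{9836} = - \frac{20867205}{1839332}$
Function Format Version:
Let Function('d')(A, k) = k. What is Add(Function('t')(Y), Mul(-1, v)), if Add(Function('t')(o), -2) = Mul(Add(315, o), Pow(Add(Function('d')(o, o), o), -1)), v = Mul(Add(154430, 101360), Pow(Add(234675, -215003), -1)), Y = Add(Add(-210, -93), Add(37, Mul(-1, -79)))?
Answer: Rational(-20867205, 1839332) ≈ -11.345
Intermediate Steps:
Y = -187 (Y = Add(-303, Add(37, 79)) = Add(-303, 116) = -187)
v = Rational(127895, 9836) (v = Mul(255790, Pow(19672, -1)) = Mul(255790, Rational(1, 19672)) = Rational(127895, 9836) ≈ 13.003)
Function('t')(o) = Add(2, Mul(Rational(1, 2), Pow(o, -1), Add(315, o))) (Function('t')(o) = Add(2, Mul(Add(315, o), Pow(Add(o, o), -1))) = Add(2, Mul(Add(315, o), Pow(Mul(2, o), -1))) = Add(2, Mul(Add(315, o), Mul(Rational(1, 2), Pow(o, -1)))) = Add(2, Mul(Rational(1, 2), Pow(o, -1), Add(315, o))))
Add(Function('t')(Y), Mul(-1, v)) = Add(Mul(Rational(5, 2), Pow(-187, -1), Add(63, -187)), Mul(-1, Rational(127895, 9836))) = Add(Mul(Rational(5, 2), Rational(-1, 187), -124), Rational(-127895, 9836)) = Add(Rational(310, 187), Rational(-127895, 9836)) = Rational(-20867205, 1839332)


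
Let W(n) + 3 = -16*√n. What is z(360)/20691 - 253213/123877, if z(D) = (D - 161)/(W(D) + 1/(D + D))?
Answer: -27809295570630559393/13604880613743613337 - 1100390400*√10/109825719170981 ≈ -2.0441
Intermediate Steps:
W(n) = -3 - 16*√n
z(D) = (-161 + D)/(-3 + 1/(2*D) - 16*√D) (z(D) = (D - 161)/((-3 - 16*√D) + 1/(D + D)) = (-161 + D)/((-3 - 16*√D) + 1/(2*D)) = (-161 + D)/(-3 + 1/(2*D) - 16*√D))
z(360)/20691 - 253213/123877 = (2*360*(161 - 1*360)/(-1 + 6*360 + 32*360^(3/2)))/20691 - 253213/123877 = (2*360*(161 - 360)/(-1 + 2160 + 32*(2160*√10)))*(1/20691) - 253213*1/123877 = (2*360*(-199)/(-1 + 2160 + 69120*√10))*(1/20691) - 253213/123877 = (2*360*(-199)/(2159 + 69120*√10))*(1/20691) - 253213/123877 = -143280/(2159 + 69120*√10)*(1/20691) - 253213/123877 = -15920/(2299*(2159 + 69120*√10)) - 253213/123877 = -253213/123877 - 15920/(2299*(2159 + 69120*√10))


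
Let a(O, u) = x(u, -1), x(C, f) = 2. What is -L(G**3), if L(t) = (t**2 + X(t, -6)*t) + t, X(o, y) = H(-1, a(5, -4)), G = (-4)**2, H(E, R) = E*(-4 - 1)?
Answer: -16801792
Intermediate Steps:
a(O, u) = 2
H(E, R) = -5*E (H(E, R) = E*(-5) = -5*E)
G = 16
X(o, y) = 5 (X(o, y) = -5*(-1) = 5)
L(t) = t**2 + 6*t (L(t) = (t**2 + 5*t) + t = t**2 + 6*t)
-L(G**3) = -16**3*(6 + 16**3) = -4096*(6 + 4096) = -4096*4102 = -1*16801792 = -16801792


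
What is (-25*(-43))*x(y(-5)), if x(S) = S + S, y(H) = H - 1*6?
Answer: -23650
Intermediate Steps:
y(H) = -6 + H (y(H) = H - 6 = -6 + H)
x(S) = 2*S
(-25*(-43))*x(y(-5)) = (-25*(-43))*(2*(-6 - 5)) = 1075*(2*(-11)) = 1075*(-22) = -23650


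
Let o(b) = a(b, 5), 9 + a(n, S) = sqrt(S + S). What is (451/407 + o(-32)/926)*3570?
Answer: 67174905/17131 + 1785*sqrt(10)/463 ≈ 3933.4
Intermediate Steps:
a(n, S) = -9 + sqrt(2)*sqrt(S) (a(n, S) = -9 + sqrt(S + S) = -9 + sqrt(2*S) = -9 + sqrt(2)*sqrt(S))
o(b) = -9 + sqrt(10) (o(b) = -9 + sqrt(2)*sqrt(5) = -9 + sqrt(10))
(451/407 + o(-32)/926)*3570 = (451/407 + (-9 + sqrt(10))/926)*3570 = (451*(1/407) + (-9 + sqrt(10))*(1/926))*3570 = (41/37 + (-9/926 + sqrt(10)/926))*3570 = (37633/34262 + sqrt(10)/926)*3570 = 67174905/17131 + 1785*sqrt(10)/463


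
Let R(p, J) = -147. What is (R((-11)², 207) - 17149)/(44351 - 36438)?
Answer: -17296/7913 ≈ -2.1858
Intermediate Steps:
(R((-11)², 207) - 17149)/(44351 - 36438) = (-147 - 17149)/(44351 - 36438) = -17296/7913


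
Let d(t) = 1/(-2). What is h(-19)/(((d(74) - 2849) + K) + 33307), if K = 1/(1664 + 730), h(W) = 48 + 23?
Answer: 84987/36457628 ≈ 0.0023311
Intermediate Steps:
h(W) = 71
K = 1/2394 ≈ 0.00041771
d(t) = -½
h(-19)/(((d(74) - 2849) + K) + 33307) = 71/(((-½ - 2849) + 1/2394) + 33307) = 71/((-5699/2 + 1/2394) + 33307) = 71/(-3410851/1197 + 33307) = 71/(36457628/1197) = 71*(1197/36457628) = 84987/36457628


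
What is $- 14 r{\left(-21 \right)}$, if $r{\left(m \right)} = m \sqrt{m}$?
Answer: $294 i \sqrt{21} \approx 1347.3 i$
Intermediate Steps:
$r{\left(m \right)} = m^{\frac{3}{2}}$
$- 14 r{\left(-21 \right)} = - 14 \left(-21\right)^{\frac{3}{2}} = - 14 \left(- 21 i \sqrt{21}\right) = 294 i \sqrt{21}$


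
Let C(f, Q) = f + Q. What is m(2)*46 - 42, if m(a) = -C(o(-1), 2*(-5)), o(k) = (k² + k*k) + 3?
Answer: 188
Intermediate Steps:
o(k) = 3 + 2*k² (o(k) = (k² + k²) + 3 = 2*k² + 3 = 3 + 2*k²)
C(f, Q) = Q + f
m(a) = 5 (m(a) = -(2*(-5) + (3 + 2*(-1)²)) = -(-10 + (3 + 2*1)) = -(-10 + (3 + 2)) = -(-10 + 5) = -1*(-5) = 5)
m(2)*46 - 42 = 5*46 - 42 = 230 - 42 = 188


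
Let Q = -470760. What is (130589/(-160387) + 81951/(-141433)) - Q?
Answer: 10678695085974886/22684014571 ≈ 4.7076e+5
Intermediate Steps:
(130589/(-160387) + 81951/(-141433)) - Q = (130589/(-160387) + 81951/(-141433)) - 1*(-470760) = (130589*(-1/160387) + 81951*(-1/141433)) + 470760 = (-130589/160387 - 81951/141433) + 470760 = -31613469074/22684014571 + 470760 = 10678695085974886/22684014571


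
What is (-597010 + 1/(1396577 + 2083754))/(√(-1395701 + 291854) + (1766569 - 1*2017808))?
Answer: 74574641053374693/31383705290948344 + 296827487187*I*√1103847/31383705290948344 ≈ 2.3762 + 0.009937*I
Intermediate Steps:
(-597010 + 1/(1396577 + 2083754))/(√(-1395701 + 291854) + (1766569 - 1*2017808)) = (-597010 + 1/3480331)/(√(-1103847) + (1766569 - 2017808)) = (-597010 + 1/3480331)/(I*√1103847 - 251239) = -2077792410309/(3480331*(-251239 + I*√1103847))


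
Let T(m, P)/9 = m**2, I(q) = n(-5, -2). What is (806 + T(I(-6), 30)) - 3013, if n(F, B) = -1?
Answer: -2198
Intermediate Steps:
I(q) = -1
T(m, P) = 9*m**2
(806 + T(I(-6), 30)) - 3013 = (806 + 9*(-1)**2) - 3013 = (806 + 9*1) - 3013 = (806 + 9) - 3013 = 815 - 3013 = -2198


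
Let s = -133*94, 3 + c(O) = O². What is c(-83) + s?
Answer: -5616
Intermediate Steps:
c(O) = -3 + O²
s = -12502
c(-83) + s = (-3 + (-83)²) - 12502 = (-3 + 6889) - 12502 = 6886 - 12502 = -5616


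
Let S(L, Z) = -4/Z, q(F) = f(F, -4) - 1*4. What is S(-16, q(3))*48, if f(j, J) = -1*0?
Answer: 48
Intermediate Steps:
f(j, J) = 0
q(F) = -4 (q(F) = 0 - 1*4 = 0 - 4 = -4)
S(-16, q(3))*48 = -4/(-4)*48 = -4*(-1/4)*48 = 1*48 = 48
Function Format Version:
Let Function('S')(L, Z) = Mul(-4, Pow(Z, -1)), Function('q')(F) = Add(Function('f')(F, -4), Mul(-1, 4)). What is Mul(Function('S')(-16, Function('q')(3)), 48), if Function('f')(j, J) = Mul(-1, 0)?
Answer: 48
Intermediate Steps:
Function('f')(j, J) = 0
Function('q')(F) = -4 (Function('q')(F) = Add(0, Mul(-1, 4)) = Add(0, -4) = -4)
Mul(Function('S')(-16, Function('q')(3)), 48) = Mul(Mul(-4, Pow(-4, -1)), 48) = Mul(Mul(-4, Rational(-1, 4)), 48) = Mul(1, 48) = 48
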